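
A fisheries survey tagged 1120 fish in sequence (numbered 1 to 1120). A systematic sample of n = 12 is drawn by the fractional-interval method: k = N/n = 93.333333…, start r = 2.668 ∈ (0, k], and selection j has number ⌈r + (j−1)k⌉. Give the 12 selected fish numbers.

j=1: r + 0k = 2.668 → ⌈·⌉ = 3
j=2: r + 1k = 96.001333… → ⌈·⌉ = 97
j=3: r + 2k = 189.334666… → ⌈·⌉ = 190
j=4: r + 3k = 282.668 → ⌈·⌉ = 283
j=5: r + 4k = 376.001333… → ⌈·⌉ = 377
j=6: r + 5k = 469.334666… → ⌈·⌉ = 470
j=7: r + 6k = 562.668 → ⌈·⌉ = 563
j=8: r + 7k = 656.001333… → ⌈·⌉ = 657
j=9: r + 8k = 749.334666… → ⌈·⌉ = 750
j=10: r + 9k = 842.668 → ⌈·⌉ = 843
j=11: r + 10k = 936.001333… → ⌈·⌉ = 937
j=12: r + 11k = 1029.334666… → ⌈·⌉ = 1030

3, 97, 190, 283, 377, 470, 563, 657, 750, 843, 937, 1030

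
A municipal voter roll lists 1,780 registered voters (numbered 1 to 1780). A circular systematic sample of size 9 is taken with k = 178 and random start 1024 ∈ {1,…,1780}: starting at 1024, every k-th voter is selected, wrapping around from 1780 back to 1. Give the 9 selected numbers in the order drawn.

1024, 1202, 1380, 1558, 1736, 134, 312, 490, 668

Selection 1: 1024
Selection 2: 1024 + 178 = 1202
Selection 3: 1202 + 178 = 1380
Selection 4: 1380 + 178 = 1558
Selection 5: 1558 + 178 = 1736
Selection 6: 1736 + 178 = 1914 → 1914 − 1780 = 134
Selection 7: 134 + 178 = 312
Selection 8: 312 + 178 = 490
Selection 9: 490 + 178 = 668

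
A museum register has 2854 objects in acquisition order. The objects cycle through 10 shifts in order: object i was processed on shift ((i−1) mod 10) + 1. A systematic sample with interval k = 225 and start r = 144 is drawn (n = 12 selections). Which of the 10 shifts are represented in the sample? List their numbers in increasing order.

Consecutive selections differ by k = 225, so their shift numbers differ by 225 mod 10 = 5.
gcd(225, 10) = 5, so the sample visits 10/5 = 2 distinct residues mod 10.
Start 144 is shift 4; the shifts hit are 4, 9.

4, 9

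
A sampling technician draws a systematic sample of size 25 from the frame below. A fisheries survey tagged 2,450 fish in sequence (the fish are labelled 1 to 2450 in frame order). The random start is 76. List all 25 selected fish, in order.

k = N/n = 2450/25 = 98
fish 1: 76
fish 2: 76 + 98 = 174
fish 3: 174 + 98 = 272
fish 4: 272 + 98 = 370
fish 5: 370 + 98 = 468
fish 6: 468 + 98 = 566
fish 7: 566 + 98 = 664
fish 8: 664 + 98 = 762
fish 9: 762 + 98 = 860
fish 10: 860 + 98 = 958
fish 11: 958 + 98 = 1056
fish 12: 1056 + 98 = 1154
fish 13: 1154 + 98 = 1252
fish 14: 1252 + 98 = 1350
fish 15: 1350 + 98 = 1448
fish 16: 1448 + 98 = 1546
fish 17: 1546 + 98 = 1644
fish 18: 1644 + 98 = 1742
fish 19: 1742 + 98 = 1840
fish 20: 1840 + 98 = 1938
fish 21: 1938 + 98 = 2036
fish 22: 2036 + 98 = 2134
fish 23: 2134 + 98 = 2232
fish 24: 2232 + 98 = 2330
fish 25: 2330 + 98 = 2428

76, 174, 272, 370, 468, 566, 664, 762, 860, 958, 1056, 1154, 1252, 1350, 1448, 1546, 1644, 1742, 1840, 1938, 2036, 2134, 2232, 2330, 2428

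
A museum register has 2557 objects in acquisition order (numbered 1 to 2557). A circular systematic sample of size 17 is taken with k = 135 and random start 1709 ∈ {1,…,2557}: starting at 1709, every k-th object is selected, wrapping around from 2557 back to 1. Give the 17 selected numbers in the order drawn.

Selection 1: 1709
Selection 2: 1709 + 135 = 1844
Selection 3: 1844 + 135 = 1979
Selection 4: 1979 + 135 = 2114
Selection 5: 2114 + 135 = 2249
Selection 6: 2249 + 135 = 2384
Selection 7: 2384 + 135 = 2519
Selection 8: 2519 + 135 = 2654 → 2654 − 2557 = 97
Selection 9: 97 + 135 = 232
Selection 10: 232 + 135 = 367
Selection 11: 367 + 135 = 502
Selection 12: 502 + 135 = 637
Selection 13: 637 + 135 = 772
Selection 14: 772 + 135 = 907
Selection 15: 907 + 135 = 1042
Selection 16: 1042 + 135 = 1177
Selection 17: 1177 + 135 = 1312

1709, 1844, 1979, 2114, 2249, 2384, 2519, 97, 232, 367, 502, 637, 772, 907, 1042, 1177, 1312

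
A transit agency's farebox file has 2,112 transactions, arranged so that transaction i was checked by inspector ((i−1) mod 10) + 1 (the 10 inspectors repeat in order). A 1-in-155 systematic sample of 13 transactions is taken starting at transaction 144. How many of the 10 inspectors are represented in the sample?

Consecutive selections differ by k = 155, so their inspector numbers differ by 155 mod 10 = 5.
gcd(155, 10) = 5, so the sample visits 10/5 = 2 distinct residues mod 10.
Start 144 is inspector 4; the inspectors hit are 4, 9.

2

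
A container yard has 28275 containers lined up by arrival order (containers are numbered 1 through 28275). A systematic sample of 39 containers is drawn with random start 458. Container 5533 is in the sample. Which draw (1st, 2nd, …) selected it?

8

k = 28275/39 = 725
position = (5533 − 458)/725 + 1 = 5075/725 + 1 = 7 + 1 = 8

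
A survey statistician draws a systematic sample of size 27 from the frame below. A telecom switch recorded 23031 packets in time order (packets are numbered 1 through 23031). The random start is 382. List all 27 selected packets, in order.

k = N/n = 23031/27 = 853
packet 1: 382
packet 2: 382 + 853 = 1235
packet 3: 1235 + 853 = 2088
packet 4: 2088 + 853 = 2941
packet 5: 2941 + 853 = 3794
packet 6: 3794 + 853 = 4647
packet 7: 4647 + 853 = 5500
packet 8: 5500 + 853 = 6353
packet 9: 6353 + 853 = 7206
packet 10: 7206 + 853 = 8059
packet 11: 8059 + 853 = 8912
packet 12: 8912 + 853 = 9765
packet 13: 9765 + 853 = 10618
packet 14: 10618 + 853 = 11471
packet 15: 11471 + 853 = 12324
packet 16: 12324 + 853 = 13177
packet 17: 13177 + 853 = 14030
packet 18: 14030 + 853 = 14883
packet 19: 14883 + 853 = 15736
packet 20: 15736 + 853 = 16589
packet 21: 16589 + 853 = 17442
packet 22: 17442 + 853 = 18295
packet 23: 18295 + 853 = 19148
packet 24: 19148 + 853 = 20001
packet 25: 20001 + 853 = 20854
packet 26: 20854 + 853 = 21707
packet 27: 21707 + 853 = 22560

382, 1235, 2088, 2941, 3794, 4647, 5500, 6353, 7206, 8059, 8912, 9765, 10618, 11471, 12324, 13177, 14030, 14883, 15736, 16589, 17442, 18295, 19148, 20001, 20854, 21707, 22560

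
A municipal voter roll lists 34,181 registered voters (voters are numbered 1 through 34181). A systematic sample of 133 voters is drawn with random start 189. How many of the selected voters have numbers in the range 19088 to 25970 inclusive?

27

k = 34181/133 = 257
First selection ≥ 19088: 189 + ⌈(19088−189)/257⌉·257 = 189 + 74×257 = 19207
Last selection ≤ 25970: 189 + ⌊(25970−189)/257⌋·257 = 189 + 100×257 = 25889
Count = 100 − 74 + 1 = 27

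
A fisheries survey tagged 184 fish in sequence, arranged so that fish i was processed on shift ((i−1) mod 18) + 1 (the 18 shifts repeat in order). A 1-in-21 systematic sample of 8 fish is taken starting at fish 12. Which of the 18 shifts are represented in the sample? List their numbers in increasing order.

3, 6, 9, 12, 15, 18

Consecutive selections differ by k = 21, so their shift numbers differ by 21 mod 18 = 3.
gcd(21, 18) = 3, so the sample visits 18/3 = 6 distinct residues mod 18.
Start 12 is shift 12; the shifts hit are 3, 6, 9, 12, 15, 18.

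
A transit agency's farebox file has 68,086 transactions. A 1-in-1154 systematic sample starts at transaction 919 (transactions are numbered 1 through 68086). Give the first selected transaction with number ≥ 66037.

66697

k = 1154
Steps past start: ⌈(66037 − 919)/1154⌉ = ⌈65118/1154⌉ = 57
Selected transaction: 919 + 57×1154 = 66697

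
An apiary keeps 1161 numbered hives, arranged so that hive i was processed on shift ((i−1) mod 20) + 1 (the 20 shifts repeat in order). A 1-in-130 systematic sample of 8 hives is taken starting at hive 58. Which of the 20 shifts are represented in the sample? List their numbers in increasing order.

Consecutive selections differ by k = 130, so their shift numbers differ by 130 mod 20 = 10.
gcd(130, 20) = 10, so the sample visits 20/10 = 2 distinct residues mod 20.
Start 58 is shift 18; the shifts hit are 8, 18.

8, 18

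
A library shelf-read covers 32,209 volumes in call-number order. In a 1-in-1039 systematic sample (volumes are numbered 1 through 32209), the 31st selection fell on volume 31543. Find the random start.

373

k = 1039
r = 31543 − (31−1)×1039 = 31543 − 31170 = 373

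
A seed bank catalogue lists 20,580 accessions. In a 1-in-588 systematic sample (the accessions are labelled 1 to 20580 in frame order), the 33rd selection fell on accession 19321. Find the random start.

505

k = 588
r = 19321 − (33−1)×588 = 19321 − 18816 = 505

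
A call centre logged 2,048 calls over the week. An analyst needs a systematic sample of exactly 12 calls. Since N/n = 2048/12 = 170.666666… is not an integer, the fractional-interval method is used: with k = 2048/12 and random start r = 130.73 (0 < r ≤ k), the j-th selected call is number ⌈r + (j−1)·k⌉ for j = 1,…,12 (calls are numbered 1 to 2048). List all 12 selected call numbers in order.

131, 302, 473, 643, 814, 985, 1155, 1326, 1497, 1667, 1838, 2009

j=1: r + 0k = 130.73 → ⌈·⌉ = 131
j=2: r + 1k = 301.396666… → ⌈·⌉ = 302
j=3: r + 2k = 472.063333… → ⌈·⌉ = 473
j=4: r + 3k = 642.73 → ⌈·⌉ = 643
j=5: r + 4k = 813.396666… → ⌈·⌉ = 814
j=6: r + 5k = 984.063333… → ⌈·⌉ = 985
j=7: r + 6k = 1154.73 → ⌈·⌉ = 1155
j=8: r + 7k = 1325.396666… → ⌈·⌉ = 1326
j=9: r + 8k = 1496.063333… → ⌈·⌉ = 1497
j=10: r + 9k = 1666.73 → ⌈·⌉ = 1667
j=11: r + 10k = 1837.396666… → ⌈·⌉ = 1838
j=12: r + 11k = 2008.063333… → ⌈·⌉ = 2009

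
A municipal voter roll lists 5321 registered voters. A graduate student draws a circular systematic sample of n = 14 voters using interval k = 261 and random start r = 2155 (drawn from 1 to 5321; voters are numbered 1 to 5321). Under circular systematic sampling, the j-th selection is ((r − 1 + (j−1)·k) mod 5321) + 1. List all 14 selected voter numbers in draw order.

Selection 1: 2155
Selection 2: 2155 + 261 = 2416
Selection 3: 2416 + 261 = 2677
Selection 4: 2677 + 261 = 2938
Selection 5: 2938 + 261 = 3199
Selection 6: 3199 + 261 = 3460
Selection 7: 3460 + 261 = 3721
Selection 8: 3721 + 261 = 3982
Selection 9: 3982 + 261 = 4243
Selection 10: 4243 + 261 = 4504
Selection 11: 4504 + 261 = 4765
Selection 12: 4765 + 261 = 5026
Selection 13: 5026 + 261 = 5287
Selection 14: 5287 + 261 = 5548 → 5548 − 5321 = 227

2155, 2416, 2677, 2938, 3199, 3460, 3721, 3982, 4243, 4504, 4765, 5026, 5287, 227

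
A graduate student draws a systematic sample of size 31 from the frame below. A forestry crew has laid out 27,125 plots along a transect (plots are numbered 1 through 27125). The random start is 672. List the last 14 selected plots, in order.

15547, 16422, 17297, 18172, 19047, 19922, 20797, 21672, 22547, 23422, 24297, 25172, 26047, 26922

k = N/n = 27125/31 = 875
18th selection = 672 + 17×875 = 15547
19th: 15547 + 875 = 16422
20th: 16422 + 875 = 17297
21st: 17297 + 875 = 18172
22nd: 18172 + 875 = 19047
23rd: 19047 + 875 = 19922
24th: 19922 + 875 = 20797
25th: 20797 + 875 = 21672
26th: 21672 + 875 = 22547
27th: 22547 + 875 = 23422
28th: 23422 + 875 = 24297
29th: 24297 + 875 = 25172
30th: 25172 + 875 = 26047
31st: 26047 + 875 = 26922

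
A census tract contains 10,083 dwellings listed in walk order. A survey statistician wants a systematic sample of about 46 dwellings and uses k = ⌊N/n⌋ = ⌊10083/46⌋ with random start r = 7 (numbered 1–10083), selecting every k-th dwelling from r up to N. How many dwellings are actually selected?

47

k = ⌊10083/46⌋ = 219
Achieved size = ⌊(10083 − 7)/219⌋ + 1 = ⌊10076/219⌋ + 1 = 46 + 1 = 47
(last selection: 7 + 46×219 = 10081 ≤ 10083; next would be 10300 > 10083)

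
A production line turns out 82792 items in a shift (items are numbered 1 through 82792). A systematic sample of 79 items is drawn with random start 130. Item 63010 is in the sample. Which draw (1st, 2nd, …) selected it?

k = 82792/79 = 1048
position = (63010 − 130)/1048 + 1 = 62880/1048 + 1 = 60 + 1 = 61

61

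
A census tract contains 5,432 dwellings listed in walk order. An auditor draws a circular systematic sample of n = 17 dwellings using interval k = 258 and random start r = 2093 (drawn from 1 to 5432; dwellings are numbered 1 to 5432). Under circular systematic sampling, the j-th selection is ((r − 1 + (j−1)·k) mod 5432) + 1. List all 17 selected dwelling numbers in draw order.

Selection 1: 2093
Selection 2: 2093 + 258 = 2351
Selection 3: 2351 + 258 = 2609
Selection 4: 2609 + 258 = 2867
Selection 5: 2867 + 258 = 3125
Selection 6: 3125 + 258 = 3383
Selection 7: 3383 + 258 = 3641
Selection 8: 3641 + 258 = 3899
Selection 9: 3899 + 258 = 4157
Selection 10: 4157 + 258 = 4415
Selection 11: 4415 + 258 = 4673
Selection 12: 4673 + 258 = 4931
Selection 13: 4931 + 258 = 5189
Selection 14: 5189 + 258 = 5447 → 5447 − 5432 = 15
Selection 15: 15 + 258 = 273
Selection 16: 273 + 258 = 531
Selection 17: 531 + 258 = 789

2093, 2351, 2609, 2867, 3125, 3383, 3641, 3899, 4157, 4415, 4673, 4931, 5189, 15, 273, 531, 789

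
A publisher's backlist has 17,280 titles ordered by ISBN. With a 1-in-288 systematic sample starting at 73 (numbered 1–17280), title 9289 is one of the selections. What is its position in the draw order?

33

k = 288
position = (9289 − 73)/288 + 1 = 9216/288 + 1 = 32 + 1 = 33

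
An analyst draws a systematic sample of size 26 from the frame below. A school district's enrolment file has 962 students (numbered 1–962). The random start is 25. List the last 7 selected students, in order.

728, 765, 802, 839, 876, 913, 950

k = N/n = 962/26 = 37
20th selection = 25 + 19×37 = 728
21st: 728 + 37 = 765
22nd: 765 + 37 = 802
23rd: 802 + 37 = 839
24th: 839 + 37 = 876
25th: 876 + 37 = 913
26th: 913 + 37 = 950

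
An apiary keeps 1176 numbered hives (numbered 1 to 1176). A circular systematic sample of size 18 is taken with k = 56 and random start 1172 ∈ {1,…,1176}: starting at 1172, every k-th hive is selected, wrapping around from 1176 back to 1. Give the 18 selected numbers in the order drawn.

Selection 1: 1172
Selection 2: 1172 + 56 = 1228 → 1228 − 1176 = 52
Selection 3: 52 + 56 = 108
Selection 4: 108 + 56 = 164
Selection 5: 164 + 56 = 220
Selection 6: 220 + 56 = 276
Selection 7: 276 + 56 = 332
Selection 8: 332 + 56 = 388
Selection 9: 388 + 56 = 444
Selection 10: 444 + 56 = 500
Selection 11: 500 + 56 = 556
Selection 12: 556 + 56 = 612
Selection 13: 612 + 56 = 668
Selection 14: 668 + 56 = 724
Selection 15: 724 + 56 = 780
Selection 16: 780 + 56 = 836
Selection 17: 836 + 56 = 892
Selection 18: 892 + 56 = 948

1172, 52, 108, 164, 220, 276, 332, 388, 444, 500, 556, 612, 668, 724, 780, 836, 892, 948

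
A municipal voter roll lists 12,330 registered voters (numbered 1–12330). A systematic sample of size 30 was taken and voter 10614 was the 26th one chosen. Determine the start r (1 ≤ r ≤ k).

339

k = 12330/30 = 411
r = 10614 − (26−1)×411 = 10614 − 10275 = 339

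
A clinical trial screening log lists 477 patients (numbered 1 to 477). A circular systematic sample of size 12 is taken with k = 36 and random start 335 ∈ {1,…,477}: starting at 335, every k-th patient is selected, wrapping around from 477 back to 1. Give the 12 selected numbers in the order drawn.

335, 371, 407, 443, 2, 38, 74, 110, 146, 182, 218, 254

Selection 1: 335
Selection 2: 335 + 36 = 371
Selection 3: 371 + 36 = 407
Selection 4: 407 + 36 = 443
Selection 5: 443 + 36 = 479 → 479 − 477 = 2
Selection 6: 2 + 36 = 38
Selection 7: 38 + 36 = 74
Selection 8: 74 + 36 = 110
Selection 9: 110 + 36 = 146
Selection 10: 146 + 36 = 182
Selection 11: 182 + 36 = 218
Selection 12: 218 + 36 = 254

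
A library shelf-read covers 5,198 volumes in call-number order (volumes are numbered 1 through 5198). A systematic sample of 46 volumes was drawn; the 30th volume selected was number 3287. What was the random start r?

10

k = 5198/46 = 113
r = 3287 − (30−1)×113 = 3287 − 3277 = 10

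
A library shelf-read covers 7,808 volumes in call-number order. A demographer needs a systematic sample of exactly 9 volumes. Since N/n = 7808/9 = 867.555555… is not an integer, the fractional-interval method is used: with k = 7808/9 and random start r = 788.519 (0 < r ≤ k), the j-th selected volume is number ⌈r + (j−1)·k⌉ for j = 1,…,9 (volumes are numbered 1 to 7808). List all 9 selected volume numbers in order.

j=1: r + 0k = 788.519 → ⌈·⌉ = 789
j=2: r + 1k = 1656.074555… → ⌈·⌉ = 1657
j=3: r + 2k = 2523.630111… → ⌈·⌉ = 2524
j=4: r + 3k = 3391.185666… → ⌈·⌉ = 3392
j=5: r + 4k = 4258.741222… → ⌈·⌉ = 4259
j=6: r + 5k = 5126.296777… → ⌈·⌉ = 5127
j=7: r + 6k = 5993.852333… → ⌈·⌉ = 5994
j=8: r + 7k = 6861.407888… → ⌈·⌉ = 6862
j=9: r + 8k = 7728.963444… → ⌈·⌉ = 7729

789, 1657, 2524, 3392, 4259, 5127, 5994, 6862, 7729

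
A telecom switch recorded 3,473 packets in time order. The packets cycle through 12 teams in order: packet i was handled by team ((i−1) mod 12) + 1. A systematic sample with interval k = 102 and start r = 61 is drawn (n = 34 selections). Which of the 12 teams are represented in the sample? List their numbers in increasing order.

Consecutive selections differ by k = 102, so their team numbers differ by 102 mod 12 = 6.
gcd(102, 12) = 6, so the sample visits 12/6 = 2 distinct residues mod 12.
Start 61 is team 1; the teams hit are 1, 7.

1, 7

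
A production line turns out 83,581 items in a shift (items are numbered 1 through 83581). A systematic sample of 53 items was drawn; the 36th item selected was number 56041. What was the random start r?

k = 83581/53 = 1577
r = 56041 − (36−1)×1577 = 56041 − 55195 = 846

846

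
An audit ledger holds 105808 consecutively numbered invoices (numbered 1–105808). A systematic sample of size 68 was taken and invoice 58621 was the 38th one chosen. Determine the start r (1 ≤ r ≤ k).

1049

k = 105808/68 = 1556
r = 58621 − (38−1)×1556 = 58621 − 57572 = 1049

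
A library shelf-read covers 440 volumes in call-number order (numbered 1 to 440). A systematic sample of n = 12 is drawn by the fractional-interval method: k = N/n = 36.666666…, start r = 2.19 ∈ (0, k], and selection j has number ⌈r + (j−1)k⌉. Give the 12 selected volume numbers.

j=1: r + 0k = 2.19 → ⌈·⌉ = 3
j=2: r + 1k = 38.856666… → ⌈·⌉ = 39
j=3: r + 2k = 75.523333… → ⌈·⌉ = 76
j=4: r + 3k = 112.19 → ⌈·⌉ = 113
j=5: r + 4k = 148.856666… → ⌈·⌉ = 149
j=6: r + 5k = 185.523333… → ⌈·⌉ = 186
j=7: r + 6k = 222.19 → ⌈·⌉ = 223
j=8: r + 7k = 258.856666… → ⌈·⌉ = 259
j=9: r + 8k = 295.523333… → ⌈·⌉ = 296
j=10: r + 9k = 332.19 → ⌈·⌉ = 333
j=11: r + 10k = 368.856666… → ⌈·⌉ = 369
j=12: r + 11k = 405.523333… → ⌈·⌉ = 406

3, 39, 76, 113, 149, 186, 223, 259, 296, 333, 369, 406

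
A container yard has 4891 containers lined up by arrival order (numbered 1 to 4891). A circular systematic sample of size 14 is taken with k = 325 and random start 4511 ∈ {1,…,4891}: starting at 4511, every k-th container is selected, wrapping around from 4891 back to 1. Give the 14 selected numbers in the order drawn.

Selection 1: 4511
Selection 2: 4511 + 325 = 4836
Selection 3: 4836 + 325 = 5161 → 5161 − 4891 = 270
Selection 4: 270 + 325 = 595
Selection 5: 595 + 325 = 920
Selection 6: 920 + 325 = 1245
Selection 7: 1245 + 325 = 1570
Selection 8: 1570 + 325 = 1895
Selection 9: 1895 + 325 = 2220
Selection 10: 2220 + 325 = 2545
Selection 11: 2545 + 325 = 2870
Selection 12: 2870 + 325 = 3195
Selection 13: 3195 + 325 = 3520
Selection 14: 3520 + 325 = 3845

4511, 4836, 270, 595, 920, 1245, 1570, 1895, 2220, 2545, 2870, 3195, 3520, 3845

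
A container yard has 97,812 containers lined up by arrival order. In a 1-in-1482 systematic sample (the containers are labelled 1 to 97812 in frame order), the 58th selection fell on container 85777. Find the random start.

k = 1482
r = 85777 − (58−1)×1482 = 85777 − 84474 = 1303

1303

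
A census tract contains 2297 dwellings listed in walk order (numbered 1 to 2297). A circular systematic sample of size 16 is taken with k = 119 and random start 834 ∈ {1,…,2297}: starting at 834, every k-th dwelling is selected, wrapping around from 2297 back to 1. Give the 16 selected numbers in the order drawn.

834, 953, 1072, 1191, 1310, 1429, 1548, 1667, 1786, 1905, 2024, 2143, 2262, 84, 203, 322

Selection 1: 834
Selection 2: 834 + 119 = 953
Selection 3: 953 + 119 = 1072
Selection 4: 1072 + 119 = 1191
Selection 5: 1191 + 119 = 1310
Selection 6: 1310 + 119 = 1429
Selection 7: 1429 + 119 = 1548
Selection 8: 1548 + 119 = 1667
Selection 9: 1667 + 119 = 1786
Selection 10: 1786 + 119 = 1905
Selection 11: 1905 + 119 = 2024
Selection 12: 2024 + 119 = 2143
Selection 13: 2143 + 119 = 2262
Selection 14: 2262 + 119 = 2381 → 2381 − 2297 = 84
Selection 15: 84 + 119 = 203
Selection 16: 203 + 119 = 322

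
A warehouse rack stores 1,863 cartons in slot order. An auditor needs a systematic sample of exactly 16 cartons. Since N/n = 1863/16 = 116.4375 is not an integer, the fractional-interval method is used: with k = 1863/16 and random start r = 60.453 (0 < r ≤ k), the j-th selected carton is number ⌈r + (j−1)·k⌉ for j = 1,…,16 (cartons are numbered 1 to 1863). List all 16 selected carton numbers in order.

61, 177, 294, 410, 527, 643, 760, 876, 992, 1109, 1225, 1342, 1458, 1575, 1691, 1808

j=1: r + 0k = 60.453 → ⌈·⌉ = 61
j=2: r + 1k = 176.8905 → ⌈·⌉ = 177
j=3: r + 2k = 293.328 → ⌈·⌉ = 294
j=4: r + 3k = 409.7655 → ⌈·⌉ = 410
j=5: r + 4k = 526.203 → ⌈·⌉ = 527
j=6: r + 5k = 642.6405 → ⌈·⌉ = 643
j=7: r + 6k = 759.078 → ⌈·⌉ = 760
j=8: r + 7k = 875.5155 → ⌈·⌉ = 876
j=9: r + 8k = 991.953 → ⌈·⌉ = 992
j=10: r + 9k = 1108.3905 → ⌈·⌉ = 1109
j=11: r + 10k = 1224.828 → ⌈·⌉ = 1225
j=12: r + 11k = 1341.2655 → ⌈·⌉ = 1342
j=13: r + 12k = 1457.703 → ⌈·⌉ = 1458
j=14: r + 13k = 1574.1405 → ⌈·⌉ = 1575
j=15: r + 14k = 1690.578 → ⌈·⌉ = 1691
j=16: r + 15k = 1807.0155 → ⌈·⌉ = 1808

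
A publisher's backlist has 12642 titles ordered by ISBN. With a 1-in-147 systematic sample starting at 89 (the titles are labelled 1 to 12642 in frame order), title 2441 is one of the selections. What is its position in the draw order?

17

k = 147
position = (2441 − 89)/147 + 1 = 2352/147 + 1 = 16 + 1 = 17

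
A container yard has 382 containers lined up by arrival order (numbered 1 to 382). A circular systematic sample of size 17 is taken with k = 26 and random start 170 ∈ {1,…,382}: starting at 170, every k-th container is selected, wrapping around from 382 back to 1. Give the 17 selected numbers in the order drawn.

Selection 1: 170
Selection 2: 170 + 26 = 196
Selection 3: 196 + 26 = 222
Selection 4: 222 + 26 = 248
Selection 5: 248 + 26 = 274
Selection 6: 274 + 26 = 300
Selection 7: 300 + 26 = 326
Selection 8: 326 + 26 = 352
Selection 9: 352 + 26 = 378
Selection 10: 378 + 26 = 404 → 404 − 382 = 22
Selection 11: 22 + 26 = 48
Selection 12: 48 + 26 = 74
Selection 13: 74 + 26 = 100
Selection 14: 100 + 26 = 126
Selection 15: 126 + 26 = 152
Selection 16: 152 + 26 = 178
Selection 17: 178 + 26 = 204

170, 196, 222, 248, 274, 300, 326, 352, 378, 22, 48, 74, 100, 126, 152, 178, 204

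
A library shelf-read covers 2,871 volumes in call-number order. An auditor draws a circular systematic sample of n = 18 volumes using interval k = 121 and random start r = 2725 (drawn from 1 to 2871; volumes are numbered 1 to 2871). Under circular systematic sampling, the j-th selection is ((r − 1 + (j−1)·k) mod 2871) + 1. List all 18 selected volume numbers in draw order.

2725, 2846, 96, 217, 338, 459, 580, 701, 822, 943, 1064, 1185, 1306, 1427, 1548, 1669, 1790, 1911

Selection 1: 2725
Selection 2: 2725 + 121 = 2846
Selection 3: 2846 + 121 = 2967 → 2967 − 2871 = 96
Selection 4: 96 + 121 = 217
Selection 5: 217 + 121 = 338
Selection 6: 338 + 121 = 459
Selection 7: 459 + 121 = 580
Selection 8: 580 + 121 = 701
Selection 9: 701 + 121 = 822
Selection 10: 822 + 121 = 943
Selection 11: 943 + 121 = 1064
Selection 12: 1064 + 121 = 1185
Selection 13: 1185 + 121 = 1306
Selection 14: 1306 + 121 = 1427
Selection 15: 1427 + 121 = 1548
Selection 16: 1548 + 121 = 1669
Selection 17: 1669 + 121 = 1790
Selection 18: 1790 + 121 = 1911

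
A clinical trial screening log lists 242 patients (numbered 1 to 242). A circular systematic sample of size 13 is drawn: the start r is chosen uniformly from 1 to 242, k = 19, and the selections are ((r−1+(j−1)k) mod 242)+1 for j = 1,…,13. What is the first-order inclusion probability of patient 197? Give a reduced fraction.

13/242

For each position j, as r ranges over 1…242 the j-th selection hits every patient exactly once, so patient 197 is selected for exactly 13 of the 242 starts.
Inclusion probability = 13/242.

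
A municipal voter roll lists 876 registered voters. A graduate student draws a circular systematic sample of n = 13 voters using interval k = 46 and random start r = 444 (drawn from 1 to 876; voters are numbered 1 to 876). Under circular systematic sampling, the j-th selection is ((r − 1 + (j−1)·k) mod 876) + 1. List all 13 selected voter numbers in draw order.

Selection 1: 444
Selection 2: 444 + 46 = 490
Selection 3: 490 + 46 = 536
Selection 4: 536 + 46 = 582
Selection 5: 582 + 46 = 628
Selection 6: 628 + 46 = 674
Selection 7: 674 + 46 = 720
Selection 8: 720 + 46 = 766
Selection 9: 766 + 46 = 812
Selection 10: 812 + 46 = 858
Selection 11: 858 + 46 = 904 → 904 − 876 = 28
Selection 12: 28 + 46 = 74
Selection 13: 74 + 46 = 120

444, 490, 536, 582, 628, 674, 720, 766, 812, 858, 28, 74, 120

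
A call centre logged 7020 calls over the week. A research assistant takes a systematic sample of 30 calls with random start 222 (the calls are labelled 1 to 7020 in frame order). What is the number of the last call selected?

7008

k = 7020/30 = 234
30th selection = r + (30−1)·k = 222 + 29×234 = 222 + 6786 = 7008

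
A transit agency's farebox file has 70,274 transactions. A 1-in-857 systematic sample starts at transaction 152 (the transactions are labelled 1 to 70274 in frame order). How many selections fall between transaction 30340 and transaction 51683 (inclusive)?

25

k = 857
First selection ≥ 30340: 152 + ⌈(30340−152)/857⌉·857 = 152 + 36×857 = 31004
Last selection ≤ 51683: 152 + ⌊(51683−152)/857⌋·857 = 152 + 60×857 = 51572
Count = 60 − 36 + 1 = 25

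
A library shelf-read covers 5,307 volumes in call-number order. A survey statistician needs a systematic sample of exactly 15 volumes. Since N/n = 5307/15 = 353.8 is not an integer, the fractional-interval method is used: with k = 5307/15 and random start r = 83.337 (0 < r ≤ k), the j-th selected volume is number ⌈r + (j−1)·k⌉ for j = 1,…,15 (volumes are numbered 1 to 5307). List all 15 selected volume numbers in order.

84, 438, 791, 1145, 1499, 1853, 2207, 2560, 2914, 3268, 3622, 3976, 4329, 4683, 5037

j=1: r + 0k = 83.337 → ⌈·⌉ = 84
j=2: r + 1k = 437.137 → ⌈·⌉ = 438
j=3: r + 2k = 790.937 → ⌈·⌉ = 791
j=4: r + 3k = 1144.737 → ⌈·⌉ = 1145
j=5: r + 4k = 1498.537 → ⌈·⌉ = 1499
j=6: r + 5k = 1852.337 → ⌈·⌉ = 1853
j=7: r + 6k = 2206.137 → ⌈·⌉ = 2207
j=8: r + 7k = 2559.937 → ⌈·⌉ = 2560
j=9: r + 8k = 2913.737 → ⌈·⌉ = 2914
j=10: r + 9k = 3267.537 → ⌈·⌉ = 3268
j=11: r + 10k = 3621.337 → ⌈·⌉ = 3622
j=12: r + 11k = 3975.137 → ⌈·⌉ = 3976
j=13: r + 12k = 4328.937 → ⌈·⌉ = 4329
j=14: r + 13k = 4682.737 → ⌈·⌉ = 4683
j=15: r + 14k = 5036.537 → ⌈·⌉ = 5037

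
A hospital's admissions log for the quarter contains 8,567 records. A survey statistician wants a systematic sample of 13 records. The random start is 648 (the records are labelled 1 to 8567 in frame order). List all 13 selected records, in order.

648, 1307, 1966, 2625, 3284, 3943, 4602, 5261, 5920, 6579, 7238, 7897, 8556

k = N/n = 8567/13 = 659
record 1: 648
record 2: 648 + 659 = 1307
record 3: 1307 + 659 = 1966
record 4: 1966 + 659 = 2625
record 5: 2625 + 659 = 3284
record 6: 3284 + 659 = 3943
record 7: 3943 + 659 = 4602
record 8: 4602 + 659 = 5261
record 9: 5261 + 659 = 5920
record 10: 5920 + 659 = 6579
record 11: 6579 + 659 = 7238
record 12: 7238 + 659 = 7897
record 13: 7897 + 659 = 8556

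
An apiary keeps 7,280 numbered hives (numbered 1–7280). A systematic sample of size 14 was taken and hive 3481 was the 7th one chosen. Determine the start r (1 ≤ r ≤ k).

361

k = 7280/14 = 520
r = 3481 − (7−1)×520 = 3481 − 3120 = 361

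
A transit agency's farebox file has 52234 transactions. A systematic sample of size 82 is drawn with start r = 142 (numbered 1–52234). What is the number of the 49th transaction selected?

k = 52234/82 = 637
49th selection = r + (49−1)·k = 142 + 48×637 = 142 + 30576 = 30718

30718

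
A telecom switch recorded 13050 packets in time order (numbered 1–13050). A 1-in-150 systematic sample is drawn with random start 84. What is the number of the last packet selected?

12984

k = 150
87th selection = r + (87−1)·k = 84 + 86×150 = 84 + 12900 = 12984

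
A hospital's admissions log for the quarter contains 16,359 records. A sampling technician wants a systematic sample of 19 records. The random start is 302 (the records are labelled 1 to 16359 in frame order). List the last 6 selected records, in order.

11495, 12356, 13217, 14078, 14939, 15800

k = N/n = 16359/19 = 861
14th selection = 302 + 13×861 = 11495
15th: 11495 + 861 = 12356
16th: 12356 + 861 = 13217
17th: 13217 + 861 = 14078
18th: 14078 + 861 = 14939
19th: 14939 + 861 = 15800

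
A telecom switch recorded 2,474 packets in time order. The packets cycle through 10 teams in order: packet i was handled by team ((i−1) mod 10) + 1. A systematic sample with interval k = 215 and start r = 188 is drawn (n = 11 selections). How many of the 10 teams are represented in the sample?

2

Consecutive selections differ by k = 215, so their team numbers differ by 215 mod 10 = 5.
gcd(215, 10) = 5, so the sample visits 10/5 = 2 distinct residues mod 10.
Start 188 is team 8; the teams hit are 3, 8.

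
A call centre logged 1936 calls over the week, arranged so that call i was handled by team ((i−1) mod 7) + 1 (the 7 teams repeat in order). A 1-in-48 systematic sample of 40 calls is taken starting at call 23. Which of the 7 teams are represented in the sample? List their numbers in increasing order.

Consecutive selections differ by k = 48, so their team numbers differ by 48 mod 7 = 6.
gcd(48, 7) = 1, so the sample visits 7/1 = 7 distinct residues mod 7.
Start 23 is team 2; the teams hit are 1, 2, 3, 4, 5, 6, 7.

1, 2, 3, 4, 5, 6, 7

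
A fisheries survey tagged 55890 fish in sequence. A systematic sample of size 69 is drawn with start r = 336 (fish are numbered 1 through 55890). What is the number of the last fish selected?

k = 55890/69 = 810
69th selection = r + (69−1)·k = 336 + 68×810 = 336 + 55080 = 55416

55416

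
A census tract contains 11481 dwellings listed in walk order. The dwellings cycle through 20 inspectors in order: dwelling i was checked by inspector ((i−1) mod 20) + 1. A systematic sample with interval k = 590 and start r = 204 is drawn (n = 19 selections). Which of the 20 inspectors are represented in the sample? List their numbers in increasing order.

4, 14

Consecutive selections differ by k = 590, so their inspector numbers differ by 590 mod 20 = 10.
gcd(590, 20) = 10, so the sample visits 20/10 = 2 distinct residues mod 20.
Start 204 is inspector 4; the inspectors hit are 4, 14.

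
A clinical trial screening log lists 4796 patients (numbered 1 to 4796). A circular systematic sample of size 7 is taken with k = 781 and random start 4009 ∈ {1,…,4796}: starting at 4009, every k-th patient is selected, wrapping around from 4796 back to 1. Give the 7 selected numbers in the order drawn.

4009, 4790, 775, 1556, 2337, 3118, 3899

Selection 1: 4009
Selection 2: 4009 + 781 = 4790
Selection 3: 4790 + 781 = 5571 → 5571 − 4796 = 775
Selection 4: 775 + 781 = 1556
Selection 5: 1556 + 781 = 2337
Selection 6: 2337 + 781 = 3118
Selection 7: 3118 + 781 = 3899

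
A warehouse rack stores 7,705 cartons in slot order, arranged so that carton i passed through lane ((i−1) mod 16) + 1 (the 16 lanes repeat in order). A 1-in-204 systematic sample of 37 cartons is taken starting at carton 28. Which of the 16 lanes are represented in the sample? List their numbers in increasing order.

Consecutive selections differ by k = 204, so their lane numbers differ by 204 mod 16 = 12.
gcd(204, 16) = 4, so the sample visits 16/4 = 4 distinct residues mod 16.
Start 28 is lane 12; the lanes hit are 4, 8, 12, 16.

4, 8, 12, 16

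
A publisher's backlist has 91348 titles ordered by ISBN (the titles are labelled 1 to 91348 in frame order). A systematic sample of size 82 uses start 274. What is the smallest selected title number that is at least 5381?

k = 91348/82 = 1114
Steps past start: ⌈(5381 − 274)/1114⌉ = ⌈5107/1114⌉ = 5
Selected title: 274 + 5×1114 = 5844

5844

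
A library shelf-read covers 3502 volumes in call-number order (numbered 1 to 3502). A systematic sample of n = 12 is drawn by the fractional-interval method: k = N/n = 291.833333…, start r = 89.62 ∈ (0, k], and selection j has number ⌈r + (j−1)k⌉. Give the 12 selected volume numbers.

90, 382, 674, 966, 1257, 1549, 1841, 2133, 2425, 2717, 3008, 3300

j=1: r + 0k = 89.62 → ⌈·⌉ = 90
j=2: r + 1k = 381.453333… → ⌈·⌉ = 382
j=3: r + 2k = 673.286666… → ⌈·⌉ = 674
j=4: r + 3k = 965.12 → ⌈·⌉ = 966
j=5: r + 4k = 1256.953333… → ⌈·⌉ = 1257
j=6: r + 5k = 1548.786666… → ⌈·⌉ = 1549
j=7: r + 6k = 1840.62 → ⌈·⌉ = 1841
j=8: r + 7k = 2132.453333… → ⌈·⌉ = 2133
j=9: r + 8k = 2424.286666… → ⌈·⌉ = 2425
j=10: r + 9k = 2716.12 → ⌈·⌉ = 2717
j=11: r + 10k = 3007.953333… → ⌈·⌉ = 3008
j=12: r + 11k = 3299.786666… → ⌈·⌉ = 3300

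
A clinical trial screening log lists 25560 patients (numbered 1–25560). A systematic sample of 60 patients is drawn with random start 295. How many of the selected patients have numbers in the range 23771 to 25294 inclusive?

k = 25560/60 = 426
First selection ≥ 23771: 295 + ⌈(23771−295)/426⌉·426 = 295 + 56×426 = 24151
Last selection ≤ 25294: 295 + ⌊(25294−295)/426⌋·426 = 295 + 58×426 = 25003
Count = 58 − 56 + 1 = 3

3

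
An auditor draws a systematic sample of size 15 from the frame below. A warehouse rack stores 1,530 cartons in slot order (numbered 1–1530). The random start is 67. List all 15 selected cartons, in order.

67, 169, 271, 373, 475, 577, 679, 781, 883, 985, 1087, 1189, 1291, 1393, 1495

k = N/n = 1530/15 = 102
carton 1: 67
carton 2: 67 + 102 = 169
carton 3: 169 + 102 = 271
carton 4: 271 + 102 = 373
carton 5: 373 + 102 = 475
carton 6: 475 + 102 = 577
carton 7: 577 + 102 = 679
carton 8: 679 + 102 = 781
carton 9: 781 + 102 = 883
carton 10: 883 + 102 = 985
carton 11: 985 + 102 = 1087
carton 12: 1087 + 102 = 1189
carton 13: 1189 + 102 = 1291
carton 14: 1291 + 102 = 1393
carton 15: 1393 + 102 = 1495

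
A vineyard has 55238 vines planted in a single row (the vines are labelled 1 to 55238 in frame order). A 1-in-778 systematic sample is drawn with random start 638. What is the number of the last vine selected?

55098

k = 778
71st selection = r + (71−1)·k = 638 + 70×778 = 638 + 54460 = 55098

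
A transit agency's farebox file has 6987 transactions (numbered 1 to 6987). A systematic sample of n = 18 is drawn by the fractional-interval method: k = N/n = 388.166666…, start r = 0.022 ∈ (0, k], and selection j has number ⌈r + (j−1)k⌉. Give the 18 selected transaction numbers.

1, 389, 777, 1165, 1553, 1941, 2330, 2718, 3106, 3494, 3882, 4270, 4659, 5047, 5435, 5823, 6211, 6599

j=1: r + 0k = 0.022 → ⌈·⌉ = 1
j=2: r + 1k = 388.188666… → ⌈·⌉ = 389
j=3: r + 2k = 776.355333… → ⌈·⌉ = 777
j=4: r + 3k = 1164.522 → ⌈·⌉ = 1165
j=5: r + 4k = 1552.688666… → ⌈·⌉ = 1553
j=6: r + 5k = 1940.855333… → ⌈·⌉ = 1941
j=7: r + 6k = 2329.022 → ⌈·⌉ = 2330
j=8: r + 7k = 2717.188666… → ⌈·⌉ = 2718
j=9: r + 8k = 3105.355333… → ⌈·⌉ = 3106
j=10: r + 9k = 3493.522 → ⌈·⌉ = 3494
j=11: r + 10k = 3881.688666… → ⌈·⌉ = 3882
j=12: r + 11k = 4269.855333… → ⌈·⌉ = 4270
j=13: r + 12k = 4658.022 → ⌈·⌉ = 4659
j=14: r + 13k = 5046.188666… → ⌈·⌉ = 5047
j=15: r + 14k = 5434.355333… → ⌈·⌉ = 5435
j=16: r + 15k = 5822.522 → ⌈·⌉ = 5823
j=17: r + 16k = 6210.688666… → ⌈·⌉ = 6211
j=18: r + 17k = 6598.855333… → ⌈·⌉ = 6599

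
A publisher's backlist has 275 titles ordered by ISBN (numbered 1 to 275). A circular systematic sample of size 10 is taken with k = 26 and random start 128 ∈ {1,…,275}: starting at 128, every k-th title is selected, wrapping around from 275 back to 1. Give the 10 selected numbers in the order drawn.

Selection 1: 128
Selection 2: 128 + 26 = 154
Selection 3: 154 + 26 = 180
Selection 4: 180 + 26 = 206
Selection 5: 206 + 26 = 232
Selection 6: 232 + 26 = 258
Selection 7: 258 + 26 = 284 → 284 − 275 = 9
Selection 8: 9 + 26 = 35
Selection 9: 35 + 26 = 61
Selection 10: 61 + 26 = 87

128, 154, 180, 206, 232, 258, 9, 35, 61, 87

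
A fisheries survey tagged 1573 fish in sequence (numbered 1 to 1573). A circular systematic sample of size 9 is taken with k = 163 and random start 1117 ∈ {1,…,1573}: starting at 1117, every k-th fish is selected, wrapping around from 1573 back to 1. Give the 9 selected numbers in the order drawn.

Selection 1: 1117
Selection 2: 1117 + 163 = 1280
Selection 3: 1280 + 163 = 1443
Selection 4: 1443 + 163 = 1606 → 1606 − 1573 = 33
Selection 5: 33 + 163 = 196
Selection 6: 196 + 163 = 359
Selection 7: 359 + 163 = 522
Selection 8: 522 + 163 = 685
Selection 9: 685 + 163 = 848

1117, 1280, 1443, 33, 196, 359, 522, 685, 848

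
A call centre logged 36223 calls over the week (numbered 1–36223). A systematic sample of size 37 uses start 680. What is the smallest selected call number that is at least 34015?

k = 36223/37 = 979
Steps past start: ⌈(34015 − 680)/979⌉ = ⌈33335/979⌉ = 35
Selected call: 680 + 35×979 = 34945

34945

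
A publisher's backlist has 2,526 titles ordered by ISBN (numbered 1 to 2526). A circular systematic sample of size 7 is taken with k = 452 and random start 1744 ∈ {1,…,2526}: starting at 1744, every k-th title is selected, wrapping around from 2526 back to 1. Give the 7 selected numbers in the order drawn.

Selection 1: 1744
Selection 2: 1744 + 452 = 2196
Selection 3: 2196 + 452 = 2648 → 2648 − 2526 = 122
Selection 4: 122 + 452 = 574
Selection 5: 574 + 452 = 1026
Selection 6: 1026 + 452 = 1478
Selection 7: 1478 + 452 = 1930

1744, 2196, 122, 574, 1026, 1478, 1930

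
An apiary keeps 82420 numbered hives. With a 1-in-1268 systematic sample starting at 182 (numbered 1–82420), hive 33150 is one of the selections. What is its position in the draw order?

k = 1268
position = (33150 − 182)/1268 + 1 = 32968/1268 + 1 = 26 + 1 = 27

27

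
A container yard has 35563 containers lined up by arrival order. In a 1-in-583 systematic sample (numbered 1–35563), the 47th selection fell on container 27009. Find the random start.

191

k = 583
r = 27009 − (47−1)×583 = 27009 − 26818 = 191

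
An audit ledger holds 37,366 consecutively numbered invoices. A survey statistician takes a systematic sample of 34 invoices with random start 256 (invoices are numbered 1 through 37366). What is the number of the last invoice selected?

36523

k = 37366/34 = 1099
34th selection = r + (34−1)·k = 256 + 33×1099 = 256 + 36267 = 36523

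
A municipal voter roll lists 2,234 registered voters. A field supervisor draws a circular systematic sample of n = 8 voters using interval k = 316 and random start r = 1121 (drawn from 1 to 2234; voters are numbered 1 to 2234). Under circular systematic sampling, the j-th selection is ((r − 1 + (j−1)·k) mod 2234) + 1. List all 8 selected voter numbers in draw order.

1121, 1437, 1753, 2069, 151, 467, 783, 1099

Selection 1: 1121
Selection 2: 1121 + 316 = 1437
Selection 3: 1437 + 316 = 1753
Selection 4: 1753 + 316 = 2069
Selection 5: 2069 + 316 = 2385 → 2385 − 2234 = 151
Selection 6: 151 + 316 = 467
Selection 7: 467 + 316 = 783
Selection 8: 783 + 316 = 1099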